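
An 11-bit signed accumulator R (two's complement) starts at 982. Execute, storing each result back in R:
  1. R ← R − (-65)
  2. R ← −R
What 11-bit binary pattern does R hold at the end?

Start: R = 982 = 01111010110.
R = 982 − (-65) = 1047; wraps to -1001 = 10000010111
R = −(-1001) = 1001 = 01111101001

01111101001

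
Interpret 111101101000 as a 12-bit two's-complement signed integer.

MSB is 1, so the value is negative.
Unsigned reading: 3944. Subtract 2^12 = 4096: 3944 − 4096 = -152.

-152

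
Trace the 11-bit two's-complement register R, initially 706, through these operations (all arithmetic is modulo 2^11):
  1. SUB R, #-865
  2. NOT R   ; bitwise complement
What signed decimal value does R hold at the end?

Start: R = 706 = 01011000010.
R = 706 − (-865) = 1571; wraps to -477 = 11000100011
R = NOT 11000100011 = 00111011100 = 476

476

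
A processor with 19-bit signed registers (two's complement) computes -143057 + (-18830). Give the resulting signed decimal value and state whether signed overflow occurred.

-161887; no overflow

-143057 → 1011101000100101111
-18830 → 1111011011001110010
  1011101000100101111
+ 1111011011001110010
= 1011000011110100001  (discard carry-out 1)
Result 1011000011110100001: MSB = 1 → 362401 − 524288 = -161887.
Both addends are negative and so is the stored result: no signed overflow.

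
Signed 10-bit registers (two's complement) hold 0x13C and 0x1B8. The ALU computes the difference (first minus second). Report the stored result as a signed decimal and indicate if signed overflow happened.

-124; no overflow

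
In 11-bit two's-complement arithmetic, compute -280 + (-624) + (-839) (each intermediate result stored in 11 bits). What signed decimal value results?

305

-280 + (-624) = -904 (10001111000)
-904 + (-839) = -1743 → wraps to 305 (00100110001)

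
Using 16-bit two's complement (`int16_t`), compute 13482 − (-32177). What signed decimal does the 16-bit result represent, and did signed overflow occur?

13482 → 0011010010101010
-32177 → 1000001001001111
Subtract via negate-and-add: invert 1000001001001111 + 1 = 0111110110110001 (i.e. 32177).
  0011010010101010
+ 0111110110110001
= 1011001001011011
Result 1011001001011011: MSB = 1 → 45659 − 65536 = -19877.
Both addends (after negating the subtrahend) are non-negative but the stored result is negative: signed overflow. The true value 13482 − (-32177) = 45659 lies outside [-32768, 32767].

-19877; overflow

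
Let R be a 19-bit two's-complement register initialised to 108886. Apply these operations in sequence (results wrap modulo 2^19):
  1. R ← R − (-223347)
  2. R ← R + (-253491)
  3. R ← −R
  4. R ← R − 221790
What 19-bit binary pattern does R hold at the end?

Start: R = 108886 = 0011010100101010110.
R = 108886 − (-223347) = 332233; wraps to -192055 = 1010001000111001001
R = -192055 + (-253491) = -445546; wraps to 78742 = 0010011001110010110
R = −(78742) = -78742 = 1101100110001101010
R = -78742 − 221790 = -300532; wraps to 223756 = 0110110101000001100

0110110101000001100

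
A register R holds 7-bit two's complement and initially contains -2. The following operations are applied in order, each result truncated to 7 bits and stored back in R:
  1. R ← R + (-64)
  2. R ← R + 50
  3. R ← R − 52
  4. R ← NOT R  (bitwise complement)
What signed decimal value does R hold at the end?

Start: R = -2 = 1111110.
R = -2 + (-64) = -66; wraps to 62 = 0111110
R = 62 + 50 = 112; wraps to -16 = 1110000
R = -16 − 52 = -68; wraps to 60 = 0111100
R = NOT 0111100 = 1000011 = -61

-61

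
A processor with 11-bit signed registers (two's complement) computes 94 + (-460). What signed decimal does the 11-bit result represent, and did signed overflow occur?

94 → 00001011110
-460 → 11000110100
  00001011110
+ 11000110100
= 11010010010
Result 11010010010: MSB = 1 → 1682 − 2048 = -366.
Addends have opposite signs, so signed overflow cannot occur.

-366; no overflow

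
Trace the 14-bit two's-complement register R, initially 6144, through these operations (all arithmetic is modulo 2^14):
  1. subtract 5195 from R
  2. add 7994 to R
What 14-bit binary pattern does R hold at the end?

Start: R = 6144 = 01100000000000.
R = 6144 − 5195 = 949 = 00001110110101
R = 949 + 7994 = 8943; wraps to -7441 = 10001011101111

10001011101111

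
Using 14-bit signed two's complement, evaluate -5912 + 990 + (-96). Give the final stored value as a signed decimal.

-5912 + 990 = -4922 (10110011000110)
-4922 + (-96) = -5018 (10110001100110)

-5018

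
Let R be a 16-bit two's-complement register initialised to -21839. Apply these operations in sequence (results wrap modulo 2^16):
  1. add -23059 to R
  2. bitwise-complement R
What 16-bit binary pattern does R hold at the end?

1010111101100001

Start: R = -21839 = 1010101010110001.
R = -21839 + (-23059) = -44898; wraps to 20638 = 0101000010011110
R = NOT 0101000010011110 = 1010111101100001 = -20639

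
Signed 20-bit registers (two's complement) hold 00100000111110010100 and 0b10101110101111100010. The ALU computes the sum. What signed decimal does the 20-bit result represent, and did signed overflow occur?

-197770; no overflow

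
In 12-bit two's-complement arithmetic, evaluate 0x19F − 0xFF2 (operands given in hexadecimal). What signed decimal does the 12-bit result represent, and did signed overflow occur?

429; no overflow

0x19F = 000110011111 = 415 (signed)
0xFF2 = 111111110010 = -14 (signed)
Subtract via negate-and-add: invert 111111110010 + 1 = 000000001110 (i.e. 14).
  000110011111
+ 000000001110
= 000110101101
Result 000110101101: MSB = 0 → value 429.
Both addends (after negating the subtrahend) are non-negative and so is the stored result: no signed overflow.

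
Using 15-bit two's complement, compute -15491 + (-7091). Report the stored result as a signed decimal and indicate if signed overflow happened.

10186; overflow

-15491 → 100001101111101
-7091 → 110010001001101
  100001101111101
+ 110010001001101
= 010011111001010  (discard carry-out 1)
Result 010011111001010: MSB = 0 → value 10186.
Both addends are negative but the stored result is non-negative: signed overflow. The true value -15491 + (-7091) = -22582 lies outside [-16384, 16383].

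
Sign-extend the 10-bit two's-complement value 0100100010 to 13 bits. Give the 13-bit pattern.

MSB of 0100100010 is 0; replicate it into the new high bits.
000|0100100010 → 0000100100010 (still 290).

0000100100010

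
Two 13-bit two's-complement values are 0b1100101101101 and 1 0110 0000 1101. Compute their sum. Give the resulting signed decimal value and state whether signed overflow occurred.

0b1100101101101 → 1100101101101 = -1683 (signed)
1 0110 0000 1101 → 1011000001101 = -2547 (signed)
  1100101101101
+ 1011000001101
= 0111101111010  (discard carry-out 1)
Result 0111101111010: MSB = 0 → value 3962.
Both addends are negative but the stored result is non-negative: signed overflow. The true value -1683 + (-2547) = -4230 lies outside [-4096, 4095].

3962; overflow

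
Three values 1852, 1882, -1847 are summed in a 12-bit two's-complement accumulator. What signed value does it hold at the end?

1887

1852 + 1882 = 3734 → wraps to -362 (111010010110)
-362 + (-1847) = -2209 → wraps to 1887 (011101011111)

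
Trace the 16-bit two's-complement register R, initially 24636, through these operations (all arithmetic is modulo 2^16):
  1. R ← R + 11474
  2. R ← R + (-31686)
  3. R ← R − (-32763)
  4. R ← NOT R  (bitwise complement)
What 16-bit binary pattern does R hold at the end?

0110111010111100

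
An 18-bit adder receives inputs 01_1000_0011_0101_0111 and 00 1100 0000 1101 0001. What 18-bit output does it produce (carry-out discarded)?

  011000001101010111
+ 001100000011010001
= 100100010000101000

100100010000101000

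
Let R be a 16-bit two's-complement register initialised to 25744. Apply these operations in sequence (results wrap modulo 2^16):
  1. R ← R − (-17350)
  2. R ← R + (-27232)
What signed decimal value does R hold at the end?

15862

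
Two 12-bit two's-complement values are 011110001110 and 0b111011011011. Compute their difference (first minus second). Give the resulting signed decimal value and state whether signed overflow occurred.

-1869; overflow

011110001110 = 1934 (signed)
0b111011011011 → 111011011011 = -293 (signed)
Subtract via negate-and-add: invert 111011011011 + 1 = 000100100101 (i.e. 293).
  011110001110
+ 000100100101
= 100010110011
Result 100010110011: MSB = 1 → 2227 − 4096 = -1869.
Both addends (after negating the subtrahend) are non-negative but the stored result is negative: signed overflow. The true value 1934 − (-293) = 2227 lies outside [-2048, 2047].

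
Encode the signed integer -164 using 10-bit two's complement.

1101011100

|-164| = 164 = 0010100100 in 10 bits.
Invert the bits: 1101011011. Add 1: 1101011100.
Check: 1101011100 reads as 860 − 1024 = -164.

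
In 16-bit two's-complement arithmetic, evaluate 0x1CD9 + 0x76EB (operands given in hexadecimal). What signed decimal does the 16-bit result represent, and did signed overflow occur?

0x1CD9 = 0001110011011001 = 7385 (signed)
0x76EB = 0111011011101011 = 30443 (signed)
  0001110011011001
+ 0111011011101011
= 1001001111000100
Result 1001001111000100: MSB = 1 → 37828 − 65536 = -27708.
Both addends are non-negative but the stored result is negative: signed overflow. The true value 7385 + 30443 = 37828 lies outside [-32768, 32767].

-27708; overflow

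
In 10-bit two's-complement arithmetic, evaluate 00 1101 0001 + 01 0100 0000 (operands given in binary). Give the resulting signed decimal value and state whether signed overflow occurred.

00 1101 0001 → 0011010001 = 209 (signed)
01 0100 0000 → 0101000000 = 320 (signed)
  0011010001
+ 0101000000
= 1000010001
Result 1000010001: MSB = 1 → 529 − 1024 = -495.
Both addends are non-negative but the stored result is negative: signed overflow. The true value 209 + 320 = 529 lies outside [-512, 511].

-495; overflow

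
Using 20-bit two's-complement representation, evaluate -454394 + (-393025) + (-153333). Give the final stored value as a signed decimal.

47824

-454394 + (-393025) = -847419 → wraps to 201157 (00110001000111000101)
201157 + (-153333) = 47824 (00001011101011010000)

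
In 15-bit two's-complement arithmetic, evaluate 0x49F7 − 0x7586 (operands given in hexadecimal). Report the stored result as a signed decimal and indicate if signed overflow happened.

0x49F7 = 100100111110111 = -13833 (signed)
0x7586 = 111010110000110 = -2682 (signed)
Subtract via negate-and-add: invert 111010110000110 + 1 = 000101001111010 (i.e. 2682).
  100100111110111
+ 000101001111010
= 101010001110001
Result 101010001110001: MSB = 1 → 21617 − 32768 = -11151.
Addends (after negating the subtrahend) have opposite signs, so signed overflow cannot occur.

-11151; no overflow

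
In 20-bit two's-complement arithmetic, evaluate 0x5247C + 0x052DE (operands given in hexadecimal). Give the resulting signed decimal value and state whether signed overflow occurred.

358234; no overflow

0x5247C = 01010010010001111100 = 337020 (signed)
0x052DE = 00000101001011011110 = 21214 (signed)
  01010010010001111100
+ 00000101001011011110
= 01010111011101011010
Result 01010111011101011010: MSB = 0 → value 358234.
Both addends are non-negative and so is the stored result: no signed overflow.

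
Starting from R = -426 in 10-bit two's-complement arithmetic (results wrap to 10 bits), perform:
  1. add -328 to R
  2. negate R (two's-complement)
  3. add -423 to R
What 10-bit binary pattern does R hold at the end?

Start: R = -426 = 1001010110.
R = -426 + (-328) = -754; wraps to 270 = 0100001110
R = −(270) = -270 = 1011110010
R = -270 + (-423) = -693; wraps to 331 = 0101001011

0101001011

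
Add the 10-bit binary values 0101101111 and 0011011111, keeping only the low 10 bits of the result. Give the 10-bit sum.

  0101101111
+ 0011011111
= 1001001110

1001001110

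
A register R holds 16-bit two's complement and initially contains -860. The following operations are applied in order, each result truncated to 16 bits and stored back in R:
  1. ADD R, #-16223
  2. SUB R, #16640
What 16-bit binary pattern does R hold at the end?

0111110001000101

Start: R = -860 = 1111110010100100.
R = -860 + (-16223) = -17083 = 1011110101000101
R = -17083 − 16640 = -33723; wraps to 31813 = 0111110001000101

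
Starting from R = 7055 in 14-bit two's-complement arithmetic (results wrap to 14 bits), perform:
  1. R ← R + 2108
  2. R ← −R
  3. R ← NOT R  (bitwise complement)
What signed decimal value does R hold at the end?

Start: R = 7055 = 01101110001111.
R = 7055 + 2108 = 9163; wraps to -7221 = 10001111001011
R = −(-7221) = 7221 = 01110000110101
R = NOT 01110000110101 = 10001111001010 = -7222

-7222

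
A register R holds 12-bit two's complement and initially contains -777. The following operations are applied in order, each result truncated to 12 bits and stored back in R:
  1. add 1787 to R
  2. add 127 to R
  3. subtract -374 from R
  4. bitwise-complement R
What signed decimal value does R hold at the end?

-1512

Start: R = -777 = 110011110111.
R = -777 + 1787 = 1010 = 001111110010
R = 1010 + 127 = 1137 = 010001110001
R = 1137 − (-374) = 1511 = 010111100111
R = NOT 010111100111 = 101000011000 = -1512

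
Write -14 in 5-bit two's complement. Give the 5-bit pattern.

|-14| = 14 = 01110 in 5 bits.
Invert the bits: 10001. Add 1: 10010.

10010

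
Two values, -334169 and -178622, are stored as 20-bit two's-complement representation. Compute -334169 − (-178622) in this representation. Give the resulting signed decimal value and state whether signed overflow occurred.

-155547; no overflow

-334169 → 10101110011010100111
-178622 → 11010100011001000010
Subtract via negate-and-add: invert 11010100011001000010 + 1 = 00101011100110111110 (i.e. 178622).
  10101110011010100111
+ 00101011100110111110
= 11011010000001100101
Result 11011010000001100101: MSB = 1 → 893029 − 1048576 = -155547.
Addends (after negating the subtrahend) have opposite signs, so signed overflow cannot occur.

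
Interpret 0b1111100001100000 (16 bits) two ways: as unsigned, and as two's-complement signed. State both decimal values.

unsigned = 63584, signed = -1952

Unsigned: 1111100001100000 = 63584.
Signed: MSB=1 → 63584 − 65536 = -1952.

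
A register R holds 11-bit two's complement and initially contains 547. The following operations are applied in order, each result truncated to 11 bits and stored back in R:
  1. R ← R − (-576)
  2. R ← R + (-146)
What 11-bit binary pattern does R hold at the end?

01111010001

Start: R = 547 = 01000100011.
R = 547 − (-576) = 1123; wraps to -925 = 10001100011
R = -925 + (-146) = -1071; wraps to 977 = 01111010001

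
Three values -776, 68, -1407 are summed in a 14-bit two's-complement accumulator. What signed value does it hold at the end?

-2115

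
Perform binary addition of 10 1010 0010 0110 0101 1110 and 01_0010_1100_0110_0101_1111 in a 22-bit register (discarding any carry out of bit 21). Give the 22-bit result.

1111001110110010111101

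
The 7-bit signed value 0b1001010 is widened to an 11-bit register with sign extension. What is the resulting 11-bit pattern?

11111001010

MSB of 1001010 is 1; replicate it into the new high bits.
1111|1001010 → 11111001010 (still -54).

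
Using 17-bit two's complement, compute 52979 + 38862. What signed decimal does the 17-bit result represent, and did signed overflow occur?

-39231; overflow

52979 → 01100111011110011
38862 → 01001011111001110
  01100111011110011
+ 01001011111001110
= 10110011011000001
Result 10110011011000001: MSB = 1 → 91841 − 131072 = -39231.
Both addends are non-negative but the stored result is negative: signed overflow. The true value 52979 + 38862 = 91841 lies outside [-65536, 65535].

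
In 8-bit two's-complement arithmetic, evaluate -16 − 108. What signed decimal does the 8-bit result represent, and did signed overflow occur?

-16 → 11110000
108 → 01101100
Subtract via negate-and-add: invert 01101100 + 1 = 10010100 (i.e. -108).
  11110000
+ 10010100
= 10000100  (discard carry-out 1)
Result 10000100: MSB = 1 → 132 − 256 = -124.
Both addends (after negating the subtrahend) are negative and so is the stored result: no signed overflow.

-124; no overflow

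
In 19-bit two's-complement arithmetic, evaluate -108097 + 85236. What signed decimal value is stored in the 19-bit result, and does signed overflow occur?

-22861; no overflow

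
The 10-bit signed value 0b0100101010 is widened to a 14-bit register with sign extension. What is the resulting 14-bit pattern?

00000100101010

MSB of 0100101010 is 0; replicate it into the new high bits.
0000|0100101010 → 00000100101010 (still 298).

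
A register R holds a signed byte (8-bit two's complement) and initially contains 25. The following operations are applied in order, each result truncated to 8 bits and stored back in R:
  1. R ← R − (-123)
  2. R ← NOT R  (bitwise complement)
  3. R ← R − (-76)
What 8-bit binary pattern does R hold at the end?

Start: R = 25 = 00011001.
R = 25 − (-123) = 148; wraps to -108 = 10010100
R = NOT 10010100 = 01101011 = 107
R = 107 − (-76) = 183; wraps to -73 = 10110111

10110111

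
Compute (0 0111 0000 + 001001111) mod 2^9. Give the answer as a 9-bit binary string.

  001110000
+ 001001111
= 010111111

010111111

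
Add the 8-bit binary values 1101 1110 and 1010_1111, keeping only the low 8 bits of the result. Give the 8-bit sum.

  11011110
+ 10101111
= 10001101  (discard carry-out 1)

10001101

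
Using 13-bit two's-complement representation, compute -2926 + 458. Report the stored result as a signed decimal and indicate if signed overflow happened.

-2468; no overflow

-2926 → 1010010010010
458 → 0000111001010
  1010010010010
+ 0000111001010
= 1011001011100
Result 1011001011100: MSB = 1 → 5724 − 8192 = -2468.
Addends have opposite signs, so signed overflow cannot occur.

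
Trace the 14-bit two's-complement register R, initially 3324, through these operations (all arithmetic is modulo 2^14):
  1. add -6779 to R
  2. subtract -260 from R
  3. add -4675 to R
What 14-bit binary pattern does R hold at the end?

10000101000010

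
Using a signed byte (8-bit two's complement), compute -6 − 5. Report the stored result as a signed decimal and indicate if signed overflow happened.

-11; no overflow

-6 → 11111010
5 → 00000101
Subtract via negate-and-add: invert 00000101 + 1 = 11111011 (i.e. -5).
  11111010
+ 11111011
= 11110101  (discard carry-out 1)
Result 11110101: MSB = 1 → 245 − 256 = -11.
Both addends (after negating the subtrahend) are negative and so is the stored result: no signed overflow.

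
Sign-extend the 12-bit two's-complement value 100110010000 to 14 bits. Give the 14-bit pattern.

MSB of 100110010000 is 1; replicate it into the new high bits.
11|100110010000 → 11100110010000 (still -1648).

11100110010000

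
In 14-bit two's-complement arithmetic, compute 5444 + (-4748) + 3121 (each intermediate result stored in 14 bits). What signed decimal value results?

3817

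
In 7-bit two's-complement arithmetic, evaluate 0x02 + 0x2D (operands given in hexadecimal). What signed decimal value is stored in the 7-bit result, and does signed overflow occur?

0x02 = 0000010 = 2 (signed)
0x2D = 0101101 = 45 (signed)
  0000010
+ 0101101
= 0101111
Result 0101111: MSB = 0 → value 47.
Both addends are non-negative and so is the stored result: no signed overflow.

47; no overflow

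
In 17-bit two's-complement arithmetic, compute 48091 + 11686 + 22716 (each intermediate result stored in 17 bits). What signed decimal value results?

-48579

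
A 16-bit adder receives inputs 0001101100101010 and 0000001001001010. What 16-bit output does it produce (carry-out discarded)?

0001110101110100

  0001101100101010
+ 0000001001001010
= 0001110101110100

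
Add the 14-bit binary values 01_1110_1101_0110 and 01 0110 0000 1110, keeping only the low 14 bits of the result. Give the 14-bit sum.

  01111011010110
+ 01011000001110
= 11010011100100

11010011100100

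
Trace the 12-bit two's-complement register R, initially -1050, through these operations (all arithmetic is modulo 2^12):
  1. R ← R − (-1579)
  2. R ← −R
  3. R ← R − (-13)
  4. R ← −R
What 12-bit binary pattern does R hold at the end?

001000000100

Start: R = -1050 = 101111100110.
R = -1050 − (-1579) = 529 = 001000010001
R = −(529) = -529 = 110111101111
R = -529 − (-13) = -516 = 110111111100
R = −(-516) = 516 = 001000000100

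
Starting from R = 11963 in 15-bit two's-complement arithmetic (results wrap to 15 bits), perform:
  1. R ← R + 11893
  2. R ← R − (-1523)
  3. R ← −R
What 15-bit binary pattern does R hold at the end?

001110011011101

Start: R = 11963 = 010111010111011.
R = 11963 + 11893 = 23856; wraps to -8912 = 101110100110000
R = -8912 − (-1523) = -7389 = 110001100100011
R = −(-7389) = 7389 = 001110011011101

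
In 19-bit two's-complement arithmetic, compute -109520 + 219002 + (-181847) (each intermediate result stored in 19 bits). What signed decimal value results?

-109520 + 219002 = 109482 (0011010101110101010)
109482 + (-181847) = -72365 (1101110010101010011)

-72365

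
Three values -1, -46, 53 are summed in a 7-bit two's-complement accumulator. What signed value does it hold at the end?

6

-1 + (-46) = -47 (1010001)
-47 + 53 = 6 (0000110)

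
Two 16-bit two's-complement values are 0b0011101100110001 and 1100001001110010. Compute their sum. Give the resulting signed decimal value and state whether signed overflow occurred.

-605; no overflow

0b0011101100110001 → 0011101100110001 = 15153 (signed)
1100001001110010 = -15758 (signed)
  0011101100110001
+ 1100001001110010
= 1111110110100011
Result 1111110110100011: MSB = 1 → 64931 − 65536 = -605.
Addends have opposite signs, so signed overflow cannot occur.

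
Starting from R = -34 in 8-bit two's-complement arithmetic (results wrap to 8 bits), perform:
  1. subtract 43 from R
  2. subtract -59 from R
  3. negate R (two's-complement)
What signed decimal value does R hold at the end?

18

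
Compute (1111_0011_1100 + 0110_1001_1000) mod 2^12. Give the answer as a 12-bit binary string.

010111010100

  111100111100
+ 011010011000
= 010111010100  (discard carry-out 1)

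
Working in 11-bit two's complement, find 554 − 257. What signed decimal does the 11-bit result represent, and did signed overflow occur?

297; no overflow

554 → 01000101010
257 → 00100000001
Subtract via negate-and-add: invert 00100000001 + 1 = 11011111111 (i.e. -257).
  01000101010
+ 11011111111
= 00100101001  (discard carry-out 1)
Result 00100101001: MSB = 0 → value 297.
Addends (after negating the subtrahend) have opposite signs, so signed overflow cannot occur.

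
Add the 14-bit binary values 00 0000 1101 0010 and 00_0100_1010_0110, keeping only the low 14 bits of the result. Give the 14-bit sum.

00010101111000

  00000011010010
+ 00010010100110
= 00010101111000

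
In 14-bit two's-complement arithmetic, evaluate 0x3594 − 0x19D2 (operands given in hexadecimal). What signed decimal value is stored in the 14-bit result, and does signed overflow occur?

7106; overflow

0x3594 = 11010110010100 = -2668 (signed)
0x19D2 = 01100111010010 = 6610 (signed)
Subtract via negate-and-add: invert 01100111010010 + 1 = 10011000101110 (i.e. -6610).
  11010110010100
+ 10011000101110
= 01101111000010  (discard carry-out 1)
Result 01101111000010: MSB = 0 → value 7106.
Both addends (after negating the subtrahend) are negative but the stored result is non-negative: signed overflow. The true value -2668 − 6610 = -9278 lies outside [-8192, 8191].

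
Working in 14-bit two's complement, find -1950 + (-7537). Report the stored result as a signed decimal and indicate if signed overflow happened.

-1950 → 11100001100010
-7537 → 10001010001111
  11100001100010
+ 10001010001111
= 01101011110001  (discard carry-out 1)
Result 01101011110001: MSB = 0 → value 6897.
Both addends are negative but the stored result is non-negative: signed overflow. The true value -1950 + (-7537) = -9487 lies outside [-8192, 8191].

6897; overflow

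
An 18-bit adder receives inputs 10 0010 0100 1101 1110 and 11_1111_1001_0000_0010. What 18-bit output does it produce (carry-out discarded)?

100001110111100000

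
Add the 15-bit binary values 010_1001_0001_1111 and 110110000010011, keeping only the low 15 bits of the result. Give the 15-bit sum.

001010100110010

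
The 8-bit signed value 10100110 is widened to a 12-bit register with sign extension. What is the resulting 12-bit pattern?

MSB of 10100110 is 1; replicate it into the new high bits.
1111|10100110 → 111110100110 (still -90).

111110100110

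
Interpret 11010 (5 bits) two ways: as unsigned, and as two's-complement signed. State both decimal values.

Unsigned: 11010 = 26.
Signed: MSB=1 → 26 − 32 = -6.

unsigned = 26, signed = -6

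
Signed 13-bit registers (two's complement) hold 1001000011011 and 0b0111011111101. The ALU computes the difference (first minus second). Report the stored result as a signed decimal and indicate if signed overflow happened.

1001000011011 = -3557 (signed)
0b0111011111101 → 0111011111101 = 3837 (signed)
Subtract via negate-and-add: invert 0111011111101 + 1 = 1000100000011 (i.e. -3837).
  1001000011011
+ 1000100000011
= 0001100011110  (discard carry-out 1)
Result 0001100011110: MSB = 0 → value 798.
Both addends (after negating the subtrahend) are negative but the stored result is non-negative: signed overflow. The true value -3557 − 3837 = -7394 lies outside [-4096, 4095].

798; overflow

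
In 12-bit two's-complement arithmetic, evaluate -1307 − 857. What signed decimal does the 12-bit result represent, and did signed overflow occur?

-1307 → 101011100101
857 → 001101011001
Subtract via negate-and-add: invert 001101011001 + 1 = 110010100111 (i.e. -857).
  101011100101
+ 110010100111
= 011110001100  (discard carry-out 1)
Result 011110001100: MSB = 0 → value 1932.
Both addends (after negating the subtrahend) are negative but the stored result is non-negative: signed overflow. The true value -1307 − 857 = -2164 lies outside [-2048, 2047].

1932; overflow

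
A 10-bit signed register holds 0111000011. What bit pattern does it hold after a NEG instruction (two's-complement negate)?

1000111101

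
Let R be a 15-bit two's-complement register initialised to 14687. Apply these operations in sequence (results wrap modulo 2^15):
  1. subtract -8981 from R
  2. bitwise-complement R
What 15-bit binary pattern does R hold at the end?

010001110001011

Start: R = 14687 = 011100101011111.
R = 14687 − (-8981) = 23668; wraps to -9100 = 101110001110100
R = NOT 101110001110100 = 010001110001011 = 9099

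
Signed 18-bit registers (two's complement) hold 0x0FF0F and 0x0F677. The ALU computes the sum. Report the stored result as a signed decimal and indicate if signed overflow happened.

128390; no overflow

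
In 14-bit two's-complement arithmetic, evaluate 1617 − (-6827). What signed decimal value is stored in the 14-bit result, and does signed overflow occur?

-7940; overflow

1617 → 00011001010001
-6827 → 10010101010101
Subtract via negate-and-add: invert 10010101010101 + 1 = 01101010101011 (i.e. 6827).
  00011001010001
+ 01101010101011
= 10000011111100
Result 10000011111100: MSB = 1 → 8444 − 16384 = -7940.
Both addends (after negating the subtrahend) are non-negative but the stored result is negative: signed overflow. The true value 1617 − (-6827) = 8444 lies outside [-8192, 8191].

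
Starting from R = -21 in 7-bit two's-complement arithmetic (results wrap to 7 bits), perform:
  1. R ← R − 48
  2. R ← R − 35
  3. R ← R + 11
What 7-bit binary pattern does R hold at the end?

Start: R = -21 = 1101011.
R = -21 − 48 = -69; wraps to 59 = 0111011
R = 59 − 35 = 24 = 0011000
R = 24 + 11 = 35 = 0100011

0100011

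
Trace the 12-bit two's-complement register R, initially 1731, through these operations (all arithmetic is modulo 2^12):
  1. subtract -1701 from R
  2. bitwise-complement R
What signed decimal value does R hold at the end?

663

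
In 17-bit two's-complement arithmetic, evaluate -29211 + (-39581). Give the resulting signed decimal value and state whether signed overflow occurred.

62280; overflow

-29211 → 11000110111100101
-39581 → 10110010101100011
  11000110111100101
+ 10110010101100011
= 01111001101001000  (discard carry-out 1)
Result 01111001101001000: MSB = 0 → value 62280.
Both addends are negative but the stored result is non-negative: signed overflow. The true value -29211 + (-39581) = -68792 lies outside [-65536, 65535].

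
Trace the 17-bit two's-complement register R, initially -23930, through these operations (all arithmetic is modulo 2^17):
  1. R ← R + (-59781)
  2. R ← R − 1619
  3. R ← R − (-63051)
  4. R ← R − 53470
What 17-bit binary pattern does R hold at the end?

Start: R = -23930 = 11010001010000110.
R = -23930 + (-59781) = -83711; wraps to 47361 = 01011100100000001
R = 47361 − 1619 = 45742 = 01011001010101110
R = 45742 − (-63051) = 108793; wraps to -22279 = 11010100011111001
R = -22279 − 53470 = -75749; wraps to 55323 = 01101100000011011

01101100000011011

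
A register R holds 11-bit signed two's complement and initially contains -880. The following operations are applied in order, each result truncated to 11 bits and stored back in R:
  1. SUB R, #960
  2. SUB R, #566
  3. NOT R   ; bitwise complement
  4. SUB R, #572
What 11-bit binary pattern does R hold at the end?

Start: R = -880 = 10010010000.
R = -880 − 960 = -1840; wraps to 208 = 00011010000
R = 208 − 566 = -358 = 11010011010
R = NOT 11010011010 = 00101100101 = 357
R = 357 − 572 = -215 = 11100101001

11100101001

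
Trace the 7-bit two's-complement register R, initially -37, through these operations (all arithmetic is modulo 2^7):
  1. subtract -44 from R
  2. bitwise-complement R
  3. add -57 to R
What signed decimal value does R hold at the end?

Start: R = -37 = 1011011.
R = -37 − (-44) = 7 = 0000111
R = NOT 0000111 = 1111000 = -8
R = -8 + (-57) = -65; wraps to 63 = 0111111

63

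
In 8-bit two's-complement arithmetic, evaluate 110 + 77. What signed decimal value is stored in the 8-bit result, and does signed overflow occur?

110 → 01101110
77 → 01001101
  01101110
+ 01001101
= 10111011
Result 10111011: MSB = 1 → 187 − 256 = -69.
Both addends are non-negative but the stored result is negative: signed overflow. The true value 110 + 77 = 187 lies outside [-128, 127].

-69; overflow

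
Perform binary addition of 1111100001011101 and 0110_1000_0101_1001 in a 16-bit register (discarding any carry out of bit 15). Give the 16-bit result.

  1111100001011101
+ 0110100001011001
= 0110000010110110  (discard carry-out 1)

0110000010110110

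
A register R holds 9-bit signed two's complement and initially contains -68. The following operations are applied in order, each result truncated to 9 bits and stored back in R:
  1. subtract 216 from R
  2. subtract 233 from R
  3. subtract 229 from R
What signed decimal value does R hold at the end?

Start: R = -68 = 110111100.
R = -68 − 216 = -284; wraps to 228 = 011100100
R = 228 − 233 = -5 = 111111011
R = -5 − 229 = -234 = 100010110

-234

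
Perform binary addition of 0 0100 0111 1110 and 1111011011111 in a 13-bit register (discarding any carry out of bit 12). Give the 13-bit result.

0001101011101

  0010001111110
+ 1111011011111
= 0001101011101  (discard carry-out 1)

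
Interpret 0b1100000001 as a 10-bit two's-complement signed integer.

-255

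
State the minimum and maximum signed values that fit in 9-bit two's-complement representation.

min = -256, max = 255

Minimum: −2^8 = -256.
Maximum: 2^8 − 1 = 255.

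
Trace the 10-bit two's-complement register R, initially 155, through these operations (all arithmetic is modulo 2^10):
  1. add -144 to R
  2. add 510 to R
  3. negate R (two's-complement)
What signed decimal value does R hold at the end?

Start: R = 155 = 0010011011.
R = 155 + (-144) = 11 = 0000001011
R = 11 + 510 = 521; wraps to -503 = 1000001001
R = −(-503) = 503 = 0111110111

503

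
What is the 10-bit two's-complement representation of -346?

|-346| = 346 = 0101011010 in 10 bits.
Invert the bits: 1010100101. Add 1: 1010100110.

1010100110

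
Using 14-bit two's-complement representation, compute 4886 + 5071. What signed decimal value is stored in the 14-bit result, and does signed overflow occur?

-6427; overflow

4886 → 01001100010110
5071 → 01001111001111
  01001100010110
+ 01001111001111
= 10011011100101
Result 10011011100101: MSB = 1 → 9957 − 16384 = -6427.
Both addends are non-negative but the stored result is negative: signed overflow. The true value 4886 + 5071 = 9957 lies outside [-8192, 8191].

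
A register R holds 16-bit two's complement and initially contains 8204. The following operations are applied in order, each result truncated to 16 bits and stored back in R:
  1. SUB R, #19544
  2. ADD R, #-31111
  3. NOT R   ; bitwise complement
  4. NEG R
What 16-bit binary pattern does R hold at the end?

0101101000101110

Start: R = 8204 = 0010000000001100.
R = 8204 − 19544 = -11340 = 1101001110110100
R = -11340 + (-31111) = -42451; wraps to 23085 = 0101101000101101
R = NOT 0101101000101101 = 1010010111010010 = -23086
R = −(-23086) = 23086 = 0101101000101110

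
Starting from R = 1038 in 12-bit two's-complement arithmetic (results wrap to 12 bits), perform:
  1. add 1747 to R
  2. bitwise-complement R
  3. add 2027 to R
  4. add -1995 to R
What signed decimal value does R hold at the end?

Start: R = 1038 = 010000001110.
R = 1038 + 1747 = 2785; wraps to -1311 = 101011100001
R = NOT 101011100001 = 010100011110 = 1310
R = 1310 + 2027 = 3337; wraps to -759 = 110100001001
R = -759 + (-1995) = -2754; wraps to 1342 = 010100111110

1342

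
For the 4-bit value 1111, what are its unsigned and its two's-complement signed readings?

Unsigned: 1111 = 15.
Signed: MSB=1 → 15 − 16 = -1.

unsigned = 15, signed = -1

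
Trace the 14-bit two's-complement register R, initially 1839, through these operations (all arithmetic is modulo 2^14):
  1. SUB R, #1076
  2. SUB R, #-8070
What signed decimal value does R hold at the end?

Start: R = 1839 = 00011100101111.
R = 1839 − 1076 = 763 = 00001011111011
R = 763 − (-8070) = 8833; wraps to -7551 = 10001010000001

-7551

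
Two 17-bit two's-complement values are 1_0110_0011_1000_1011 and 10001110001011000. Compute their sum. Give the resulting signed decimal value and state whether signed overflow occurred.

32739; overflow

1_0110_0011_1000_1011 → 10110001110001011 = -40053 (signed)
10001110001011000 = -58280 (signed)
  10110001110001011
+ 10001110001011000
= 00111111111100011  (discard carry-out 1)
Result 00111111111100011: MSB = 0 → value 32739.
Both addends are negative but the stored result is non-negative: signed overflow. The true value -40053 + (-58280) = -98333 lies outside [-65536, 65535].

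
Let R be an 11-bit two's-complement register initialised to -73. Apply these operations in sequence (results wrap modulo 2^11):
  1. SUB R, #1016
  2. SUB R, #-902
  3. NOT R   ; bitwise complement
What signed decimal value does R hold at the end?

186

Start: R = -73 = 11110110111.
R = -73 − 1016 = -1089; wraps to 959 = 01110111111
R = 959 − (-902) = 1861; wraps to -187 = 11101000101
R = NOT 11101000101 = 00010111010 = 186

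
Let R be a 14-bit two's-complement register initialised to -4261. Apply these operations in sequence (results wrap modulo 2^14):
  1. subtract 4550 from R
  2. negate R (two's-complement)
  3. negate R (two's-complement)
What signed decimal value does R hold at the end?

7573

Start: R = -4261 = 10111101011011.
R = -4261 − 4550 = -8811; wraps to 7573 = 01110110010101
R = −(7573) = -7573 = 10001001101011
R = −(-7573) = 7573 = 01110110010101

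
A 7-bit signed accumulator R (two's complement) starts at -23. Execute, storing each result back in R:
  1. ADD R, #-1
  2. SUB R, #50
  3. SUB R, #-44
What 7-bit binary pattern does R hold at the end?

Start: R = -23 = 1101001.
R = -23 + (-1) = -24 = 1101000
R = -24 − 50 = -74; wraps to 54 = 0110110
R = 54 − (-44) = 98; wraps to -30 = 1100010

1100010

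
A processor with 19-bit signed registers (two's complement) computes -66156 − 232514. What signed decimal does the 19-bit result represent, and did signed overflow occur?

225618; overflow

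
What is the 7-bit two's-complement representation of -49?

|-49| = 49 = 0110001 in 7 bits.
Invert the bits: 1001110. Add 1: 1001111.

1001111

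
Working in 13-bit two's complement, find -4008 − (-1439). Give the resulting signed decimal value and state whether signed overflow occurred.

-4008 → 1000001011000
-1439 → 1101001100001
Subtract via negate-and-add: invert 1101001100001 + 1 = 0010110011111 (i.e. 1439).
  1000001011000
+ 0010110011111
= 1010111110111
Result 1010111110111: MSB = 1 → 5623 − 8192 = -2569.
Addends (after negating the subtrahend) have opposite signs, so signed overflow cannot occur.

-2569; no overflow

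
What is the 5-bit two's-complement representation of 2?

00010

2 is non-negative, so write it directly in 5 bits: 00010.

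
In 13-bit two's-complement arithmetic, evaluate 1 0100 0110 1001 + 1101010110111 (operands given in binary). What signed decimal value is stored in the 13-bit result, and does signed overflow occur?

3872; overflow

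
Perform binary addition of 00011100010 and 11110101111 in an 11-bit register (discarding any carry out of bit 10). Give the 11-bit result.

  00011100010
+ 11110101111
= 00010010001  (discard carry-out 1)

00010010001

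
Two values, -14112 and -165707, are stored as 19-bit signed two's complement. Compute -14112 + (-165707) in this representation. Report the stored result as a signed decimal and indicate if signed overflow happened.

-179819; no overflow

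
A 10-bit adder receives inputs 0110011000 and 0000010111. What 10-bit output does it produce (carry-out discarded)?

  0110011000
+ 0000010111
= 0110101111

0110101111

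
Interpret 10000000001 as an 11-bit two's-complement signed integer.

-1023

MSB is 1, so the value is negative.
Invert: 01111111110. Add 1: 01111111111 = 1023. So the value is −1023.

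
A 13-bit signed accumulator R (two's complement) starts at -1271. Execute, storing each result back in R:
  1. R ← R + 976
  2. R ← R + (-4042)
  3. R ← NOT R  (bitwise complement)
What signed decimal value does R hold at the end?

-3856

Start: R = -1271 = 1101100001001.
R = -1271 + 976 = -295 = 1111011011001
R = -295 + (-4042) = -4337; wraps to 3855 = 0111100001111
R = NOT 0111100001111 = 1000011110000 = -3856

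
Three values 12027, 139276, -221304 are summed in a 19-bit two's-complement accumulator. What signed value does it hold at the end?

-70001

12027 + 139276 = 151303 (0100100111100000111)
151303 + (-221304) = -70001 (1101110111010001111)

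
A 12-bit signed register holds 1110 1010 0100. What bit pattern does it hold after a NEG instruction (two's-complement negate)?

Invert: 000101011011. Add 1: 000101011100.

000101011100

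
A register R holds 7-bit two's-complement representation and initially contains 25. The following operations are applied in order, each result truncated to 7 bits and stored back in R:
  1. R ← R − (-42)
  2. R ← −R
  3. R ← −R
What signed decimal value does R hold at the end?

Start: R = 25 = 0011001.
R = 25 − (-42) = 67; wraps to -61 = 1000011
R = −(-61) = 61 = 0111101
R = −(61) = -61 = 1000011

-61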